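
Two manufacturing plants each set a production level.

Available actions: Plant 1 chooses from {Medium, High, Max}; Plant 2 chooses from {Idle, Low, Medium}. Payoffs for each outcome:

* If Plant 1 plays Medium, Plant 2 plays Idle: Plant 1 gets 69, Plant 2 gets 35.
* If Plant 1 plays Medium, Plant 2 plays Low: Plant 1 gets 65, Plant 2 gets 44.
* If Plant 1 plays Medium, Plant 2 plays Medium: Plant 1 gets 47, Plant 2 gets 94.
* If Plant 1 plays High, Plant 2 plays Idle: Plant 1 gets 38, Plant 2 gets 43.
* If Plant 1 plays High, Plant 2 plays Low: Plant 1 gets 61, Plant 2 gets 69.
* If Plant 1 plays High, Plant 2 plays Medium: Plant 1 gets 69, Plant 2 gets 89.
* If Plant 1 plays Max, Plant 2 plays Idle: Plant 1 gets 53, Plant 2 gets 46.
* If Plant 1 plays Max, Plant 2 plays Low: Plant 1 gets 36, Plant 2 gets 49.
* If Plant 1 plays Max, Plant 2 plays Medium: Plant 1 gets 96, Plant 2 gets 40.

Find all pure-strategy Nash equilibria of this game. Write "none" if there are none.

No pure-strategy Nash equilibrium.

Plant 1 against Idle: payoffs 69, 38, 53 → best response Medium.
Plant 1 against Low: payoffs 65, 61, 36 → best response Medium.
Plant 1 against Medium: payoffs 47, 69, 96 → best response Max.
Plant 2 against Medium: payoffs 35, 44, 94 → best response Medium.
Plant 2 against High: payoffs 43, 69, 89 → best response Medium.
Plant 2 against Max: payoffs 46, 49, 40 → best response Low.
No profile is a mutual best response for all players.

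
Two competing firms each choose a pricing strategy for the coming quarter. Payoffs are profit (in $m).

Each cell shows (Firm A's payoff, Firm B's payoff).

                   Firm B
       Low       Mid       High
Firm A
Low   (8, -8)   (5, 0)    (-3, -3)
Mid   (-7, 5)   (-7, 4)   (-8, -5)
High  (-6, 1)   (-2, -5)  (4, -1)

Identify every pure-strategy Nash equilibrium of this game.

For each player, find the best response to each opponent profile; mutual best responses are the pure NE.
Firm A against Low: payoffs 8, -7, -6 → best response Low.
Firm A against Mid: payoffs 5, -7, -2 → best response Low.
Firm A against High: payoffs -3, -8, 4 → best response High.
Firm B against Low: payoffs -8, 0, -3 → best response Mid.
Firm B against Mid: payoffs 5, 4, -5 → best response Low.
Firm B against High: payoffs 1, -5, -1 → best response Low.
Mutual best responses: (Low, Mid).

Pure NE: (Low, Mid)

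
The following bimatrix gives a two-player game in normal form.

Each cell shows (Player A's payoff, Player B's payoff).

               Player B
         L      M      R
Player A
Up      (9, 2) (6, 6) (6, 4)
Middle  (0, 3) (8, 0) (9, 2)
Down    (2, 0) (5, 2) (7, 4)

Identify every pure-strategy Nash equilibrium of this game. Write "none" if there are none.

This game has no pure Nash equilibrium.

Player A against L: payoffs 9, 0, 2 → best response Up.
Player A against M: payoffs 6, 8, 5 → best response Middle.
Player A against R: payoffs 6, 9, 7 → best response Middle.
Player B against Up: payoffs 2, 6, 4 → best response M.
Player B against Middle: payoffs 3, 0, 2 → best response L.
Player B against Down: payoffs 0, 2, 4 → best response R.
No profile is a mutual best response for all players.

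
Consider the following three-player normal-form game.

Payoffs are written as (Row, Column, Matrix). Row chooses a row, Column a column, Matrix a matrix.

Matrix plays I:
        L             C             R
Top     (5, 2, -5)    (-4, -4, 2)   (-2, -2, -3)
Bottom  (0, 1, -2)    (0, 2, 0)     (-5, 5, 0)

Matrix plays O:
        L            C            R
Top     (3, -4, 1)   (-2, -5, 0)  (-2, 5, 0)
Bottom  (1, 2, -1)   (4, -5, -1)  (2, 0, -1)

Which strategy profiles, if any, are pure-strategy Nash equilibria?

none

(Top, L, I): Matrix can switch to O (-5 → 1). Not NE.
(Top, L, O): Column can switch to R (-4 → 5). Not NE.
(Top, C, I): Row can switch to Bottom (-4 → 0). Not NE.
(Top, C, O): Row can switch to Bottom (-2 → 4). Not NE.
(Top, R, I): Column can switch to L (-2 → 2). Not NE.
(Top, R, O): Row can switch to Bottom (-2 → 2). Not NE.
(Bottom, L, I): Row can switch to Top (0 → 5). Not NE.
(Bottom, L, O): Row can switch to Top (1 → 3). Not NE.
(Bottom, C, I): Column can switch to R (2 → 5). Not NE.
(Bottom, C, O): Column can switch to L (-5 → 2). Not NE.
(Bottom, R, I): Row can switch to Top (-5 → -2). Not NE.
(Bottom, R, O): Column can switch to L (0 → 2). Not NE.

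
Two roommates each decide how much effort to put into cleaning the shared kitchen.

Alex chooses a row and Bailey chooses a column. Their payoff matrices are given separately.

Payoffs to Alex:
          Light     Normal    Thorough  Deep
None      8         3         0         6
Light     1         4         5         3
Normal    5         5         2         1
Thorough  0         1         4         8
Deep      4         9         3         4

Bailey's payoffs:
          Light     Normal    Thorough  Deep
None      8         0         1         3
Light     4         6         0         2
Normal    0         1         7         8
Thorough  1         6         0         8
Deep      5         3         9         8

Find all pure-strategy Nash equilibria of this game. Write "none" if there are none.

The pure Nash equilibria are (None, Light); (Thorough, Deep).

Alex against Light: payoffs 8, 1, 5, 0, 4 → best response None.
Alex against Normal: payoffs 3, 4, 5, 1, 9 → best response Deep.
Alex against Thorough: payoffs 0, 5, 2, 4, 3 → best response Light.
Alex against Deep: payoffs 6, 3, 1, 8, 4 → best response Thorough.
Bailey against None: payoffs 8, 0, 1, 3 → best response Light.
Bailey against Light: payoffs 4, 6, 0, 2 → best response Normal.
Bailey against Normal: payoffs 0, 1, 7, 8 → best response Deep.
Bailey against Thorough: payoffs 1, 6, 0, 8 → best response Deep.
Bailey against Deep: payoffs 5, 3, 9, 8 → best response Thorough.
Mutual best responses: (None, Light); (Thorough, Deep).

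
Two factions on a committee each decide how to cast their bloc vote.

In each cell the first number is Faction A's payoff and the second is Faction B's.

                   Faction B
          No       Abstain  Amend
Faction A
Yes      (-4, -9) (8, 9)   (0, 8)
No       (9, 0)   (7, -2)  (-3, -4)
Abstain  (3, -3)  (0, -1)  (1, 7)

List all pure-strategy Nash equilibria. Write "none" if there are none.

Faction A against No: payoffs -4, 9, 3 → best response No.
Faction A against Abstain: payoffs 8, 7, 0 → best response Yes.
Faction A against Amend: payoffs 0, -3, 1 → best response Abstain.
Faction B against Yes: payoffs -9, 9, 8 → best response Abstain.
Faction B against No: payoffs 0, -2, -4 → best response No.
Faction B against Abstain: payoffs -3, -1, 7 → best response Amend.
Mutual best responses: (Yes, Abstain); (No, No); (Abstain, Amend).

The pure Nash equilibria are (Yes, Abstain) and (No, No) and (Abstain, Amend).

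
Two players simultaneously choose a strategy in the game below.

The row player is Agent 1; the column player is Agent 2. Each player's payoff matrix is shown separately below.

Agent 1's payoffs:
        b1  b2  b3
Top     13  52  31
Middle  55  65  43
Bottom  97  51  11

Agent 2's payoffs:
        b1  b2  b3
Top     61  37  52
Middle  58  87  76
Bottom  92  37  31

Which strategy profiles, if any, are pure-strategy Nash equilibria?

Pure-strategy Nash equilibria: (Middle, b2), (Bottom, b1)

Agent 1 against b1: payoffs 13, 55, 97 → best response Bottom.
Agent 1 against b2: payoffs 52, 65, 51 → best response Middle.
Agent 1 against b3: payoffs 31, 43, 11 → best response Middle.
Agent 2 against Top: payoffs 61, 37, 52 → best response b1.
Agent 2 against Middle: payoffs 58, 87, 76 → best response b2.
Agent 2 against Bottom: payoffs 92, 37, 31 → best response b1.
Mutual best responses: (Middle, b2); (Bottom, b1).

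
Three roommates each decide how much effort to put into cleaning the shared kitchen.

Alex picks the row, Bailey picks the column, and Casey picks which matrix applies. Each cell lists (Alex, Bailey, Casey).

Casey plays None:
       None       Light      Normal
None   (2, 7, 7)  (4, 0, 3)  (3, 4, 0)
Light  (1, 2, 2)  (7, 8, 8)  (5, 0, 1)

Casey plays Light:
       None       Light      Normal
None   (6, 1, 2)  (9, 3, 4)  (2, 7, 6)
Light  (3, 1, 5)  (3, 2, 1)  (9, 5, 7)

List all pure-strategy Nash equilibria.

The pure Nash equilibria are (None, None, None), (Light, Light, None), (Light, Normal, Light).

(None, None, None): Alex gets 2, best alternative 1; Bailey gets 7, best alternative 4; Casey gets 7, best alternative 2. No profitable deviation — NE.
(None, None, Light): Bailey can switch to Light (1 → 3). Not NE.
(None, Light, None): Alex can switch to Light (4 → 7). Not NE.
(None, Light, Light): Bailey can switch to Normal (3 → 7). Not NE.
(None, Normal, None): Alex can switch to Light (3 → 5). Not NE.
(None, Normal, Light): Alex can switch to Light (2 → 9). Not NE.
(Light, None, None): Alex can switch to None (1 → 2). Not NE.
(Light, Light, None): Alex gets 7, best alternative 4; Bailey gets 8, best alternative 2; Casey gets 8, best alternative 1. No profitable deviation — NE.
(Light, Normal, Light): Alex gets 9, best alternative 2; Bailey gets 5, best alternative 2; Casey gets 7, best alternative 1. No profitable deviation — NE.
(The remaining 3 profiles each have a profitable deviation by the same check.)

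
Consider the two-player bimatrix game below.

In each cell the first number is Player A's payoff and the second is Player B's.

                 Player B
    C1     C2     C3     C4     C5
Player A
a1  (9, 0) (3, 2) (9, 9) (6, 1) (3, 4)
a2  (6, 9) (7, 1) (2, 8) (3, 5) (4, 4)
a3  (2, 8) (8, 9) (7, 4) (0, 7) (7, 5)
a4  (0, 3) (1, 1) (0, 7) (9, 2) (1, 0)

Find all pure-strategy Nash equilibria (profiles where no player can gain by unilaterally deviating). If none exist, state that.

Pure-strategy Nash equilibria: (a1, C3), (a3, C2)

(a1, C1): Player B can switch to C2 (0 → 2). Not NE.
(a1, C2): Player A can switch to a2 (3 → 7). Not NE.
(a1, C3): Player A gets 9, best alternative 7; Player B gets 9, best alternative 4. No profitable deviation — NE.
(a1, C4): Player A can switch to a4 (6 → 9). Not NE.
(a1, C5): Player A can switch to a2 (3 → 4). Not NE.
(a2, C1): Player A can switch to a1 (6 → 9). Not NE.
(a2, C2): Player A can switch to a3 (7 → 8). Not NE.
(a2, C3): Player A can switch to a1 (2 → 9). Not NE.
(a2, C4): Player A can switch to a1 (3 → 6). Not NE.
(a2, C5): Player A can switch to a3 (4 → 7). Not NE.
(a3, C1): Player A can switch to a1 (2 → 9). Not NE.
(a3, C2): Player A gets 8, best alternative 7; Player B gets 9, best alternative 8. No profitable deviation — NE.
(a3, C3): Player A can switch to a1 (7 → 9). Not NE.
(a3, C4): Player A can switch to a1 (0 → 6). Not NE.
(The remaining 6 profiles each have a profitable deviation by the same check.)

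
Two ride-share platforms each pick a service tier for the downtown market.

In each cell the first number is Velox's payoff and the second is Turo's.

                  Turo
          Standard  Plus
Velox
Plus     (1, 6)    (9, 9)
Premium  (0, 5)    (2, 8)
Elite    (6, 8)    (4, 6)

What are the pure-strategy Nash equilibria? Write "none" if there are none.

The pure Nash equilibria are (Plus, Plus); (Elite, Standard).

(Plus, Standard): Velox can switch to Elite (1 → 6). Not NE.
(Plus, Plus): Velox gets 9, best alternative 4; Turo gets 9, best alternative 6. No profitable deviation — NE.
(Premium, Standard): Velox can switch to Plus (0 → 1). Not NE.
(Premium, Plus): Velox can switch to Plus (2 → 9). Not NE.
(Elite, Standard): Velox gets 6, best alternative 1; Turo gets 8, best alternative 6. No profitable deviation — NE.
(Elite, Plus): Velox can switch to Plus (4 → 9). Not NE.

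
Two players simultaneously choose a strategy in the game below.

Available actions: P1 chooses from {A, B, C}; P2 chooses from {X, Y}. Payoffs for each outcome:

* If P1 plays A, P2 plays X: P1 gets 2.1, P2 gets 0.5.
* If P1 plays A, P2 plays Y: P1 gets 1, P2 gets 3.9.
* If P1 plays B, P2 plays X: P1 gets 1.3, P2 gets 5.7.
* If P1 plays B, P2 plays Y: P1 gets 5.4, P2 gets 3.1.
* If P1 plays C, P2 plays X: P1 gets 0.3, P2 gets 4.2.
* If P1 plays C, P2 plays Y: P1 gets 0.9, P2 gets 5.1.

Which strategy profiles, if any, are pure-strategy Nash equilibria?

none

Mark each player's best response to every combination of opponents' strategies; a profile where every player is best-responding is a pure Nash equilibrium.
P1 against X: payoffs 2.1, 1.3, 0.3 → best response A.
P1 against Y: payoffs 1, 5.4, 0.9 → best response B.
P2 against A: payoffs 0.5, 3.9 → best response Y.
P2 against B: payoffs 5.7, 3.1 → best response X.
P2 against C: payoffs 4.2, 5.1 → best response Y.
No profile is a mutual best response for all players.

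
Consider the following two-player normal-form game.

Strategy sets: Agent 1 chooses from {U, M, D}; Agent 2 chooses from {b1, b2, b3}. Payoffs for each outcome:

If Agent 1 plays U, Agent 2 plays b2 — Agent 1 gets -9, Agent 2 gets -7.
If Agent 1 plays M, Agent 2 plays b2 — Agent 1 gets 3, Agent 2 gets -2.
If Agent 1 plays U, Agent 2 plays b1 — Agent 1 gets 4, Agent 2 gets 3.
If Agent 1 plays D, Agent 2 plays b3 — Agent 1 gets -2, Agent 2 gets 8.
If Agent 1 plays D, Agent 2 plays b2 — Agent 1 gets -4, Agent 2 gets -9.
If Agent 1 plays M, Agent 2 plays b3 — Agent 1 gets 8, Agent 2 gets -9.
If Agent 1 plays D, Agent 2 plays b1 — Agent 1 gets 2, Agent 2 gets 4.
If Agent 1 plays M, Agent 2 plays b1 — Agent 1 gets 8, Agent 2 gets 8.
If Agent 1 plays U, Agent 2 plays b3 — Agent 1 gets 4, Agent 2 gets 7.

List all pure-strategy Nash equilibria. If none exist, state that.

Agent 1 against b1: payoffs 4, 8, 2 → best response M.
Agent 1 against b2: payoffs -9, 3, -4 → best response M.
Agent 1 against b3: payoffs 4, 8, -2 → best response M.
Agent 2 against U: payoffs 3, -7, 7 → best response b3.
Agent 2 against M: payoffs 8, -2, -9 → best response b1.
Agent 2 against D: payoffs 4, -9, 8 → best response b3.
Mutual best responses: (M, b1).

(M, b1)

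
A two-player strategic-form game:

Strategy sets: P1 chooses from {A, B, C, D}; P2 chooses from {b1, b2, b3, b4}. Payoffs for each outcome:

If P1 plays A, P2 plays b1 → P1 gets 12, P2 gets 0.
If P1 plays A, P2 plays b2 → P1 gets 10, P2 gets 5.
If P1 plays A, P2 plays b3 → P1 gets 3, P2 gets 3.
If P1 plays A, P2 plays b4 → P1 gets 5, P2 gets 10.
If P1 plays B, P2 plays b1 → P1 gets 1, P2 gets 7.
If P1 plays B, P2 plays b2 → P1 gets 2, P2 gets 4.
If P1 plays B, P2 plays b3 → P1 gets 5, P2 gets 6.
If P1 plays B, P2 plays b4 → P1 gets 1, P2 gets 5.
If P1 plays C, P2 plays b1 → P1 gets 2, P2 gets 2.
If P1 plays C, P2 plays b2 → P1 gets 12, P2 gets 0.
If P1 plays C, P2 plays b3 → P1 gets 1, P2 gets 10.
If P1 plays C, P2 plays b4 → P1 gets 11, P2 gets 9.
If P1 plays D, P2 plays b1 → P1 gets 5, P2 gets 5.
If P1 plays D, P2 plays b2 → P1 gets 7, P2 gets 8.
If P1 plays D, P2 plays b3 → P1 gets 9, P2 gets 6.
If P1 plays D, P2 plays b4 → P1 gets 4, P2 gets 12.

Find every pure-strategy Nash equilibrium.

P1 against b1: payoffs 12, 1, 2, 5 → best response A.
P1 against b2: payoffs 10, 2, 12, 7 → best response C.
P1 against b3: payoffs 3, 5, 1, 9 → best response D.
P1 against b4: payoffs 5, 1, 11, 4 → best response C.
P2 against A: payoffs 0, 5, 3, 10 → best response b4.
P2 against B: payoffs 7, 4, 6, 5 → best response b1.
P2 against C: payoffs 2, 0, 10, 9 → best response b3.
P2 against D: payoffs 5, 8, 6, 12 → best response b4.
No profile is a mutual best response for all players.

There is no pure-strategy Nash equilibrium.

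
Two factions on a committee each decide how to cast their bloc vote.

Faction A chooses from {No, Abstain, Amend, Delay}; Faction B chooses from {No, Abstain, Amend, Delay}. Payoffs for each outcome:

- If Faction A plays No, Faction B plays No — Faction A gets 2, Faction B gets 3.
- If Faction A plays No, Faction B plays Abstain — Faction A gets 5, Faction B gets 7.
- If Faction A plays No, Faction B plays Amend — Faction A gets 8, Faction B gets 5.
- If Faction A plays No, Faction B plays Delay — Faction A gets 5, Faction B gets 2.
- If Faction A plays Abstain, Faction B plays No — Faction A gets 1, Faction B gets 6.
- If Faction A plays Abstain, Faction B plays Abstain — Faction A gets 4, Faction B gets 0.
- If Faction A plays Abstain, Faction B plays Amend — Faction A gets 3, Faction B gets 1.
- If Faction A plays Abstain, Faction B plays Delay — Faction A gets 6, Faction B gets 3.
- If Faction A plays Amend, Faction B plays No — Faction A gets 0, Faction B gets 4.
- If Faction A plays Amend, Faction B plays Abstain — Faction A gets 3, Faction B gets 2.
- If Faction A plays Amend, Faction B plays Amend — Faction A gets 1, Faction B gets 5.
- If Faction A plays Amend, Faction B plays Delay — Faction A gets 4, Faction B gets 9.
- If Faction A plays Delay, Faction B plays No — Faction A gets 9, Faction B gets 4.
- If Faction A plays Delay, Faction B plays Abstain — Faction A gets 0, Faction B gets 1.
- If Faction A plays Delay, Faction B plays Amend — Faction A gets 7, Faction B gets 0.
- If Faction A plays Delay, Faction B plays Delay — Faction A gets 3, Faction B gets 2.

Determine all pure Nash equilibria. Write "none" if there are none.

Pure-strategy Nash equilibria: (No, Abstain); (Delay, No)

For each strategy profile, look for a profitable unilateral deviation.
(No, No): Faction A can switch to Delay (2 → 9). Not NE.
(No, Abstain): Faction A gets 5, best alternative 4; Faction B gets 7, best alternative 5. No profitable deviation — NE.
(No, Amend): Faction B can switch to Abstain (5 → 7). Not NE.
(No, Delay): Faction A can switch to Abstain (5 → 6). Not NE.
(Abstain, No): Faction A can switch to No (1 → 2). Not NE.
(Abstain, Abstain): Faction A can switch to No (4 → 5). Not NE.
(Abstain, Amend): Faction A can switch to No (3 → 8). Not NE.
(Delay, No): Faction A gets 9, best alternative 2; Faction B gets 4, best alternative 2. No profitable deviation — NE.
(The remaining 8 profiles each have a profitable deviation by the same check.)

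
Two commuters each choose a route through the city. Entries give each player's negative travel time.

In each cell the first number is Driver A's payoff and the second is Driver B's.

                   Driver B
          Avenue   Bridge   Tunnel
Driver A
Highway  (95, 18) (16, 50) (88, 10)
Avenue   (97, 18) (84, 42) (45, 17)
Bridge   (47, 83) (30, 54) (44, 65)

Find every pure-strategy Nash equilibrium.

The unique pure-strategy Nash equilibrium is (Avenue, Bridge).

(Highway, Avenue): Driver A can switch to Avenue (95 → 97). Not NE.
(Highway, Bridge): Driver A can switch to Avenue (16 → 84). Not NE.
(Highway, Tunnel): Driver B can switch to Avenue (10 → 18). Not NE.
(Avenue, Avenue): Driver B can switch to Bridge (18 → 42). Not NE.
(Avenue, Bridge): Driver A gets 84, best alternative 30; Driver B gets 42, best alternative 18. No profitable deviation — NE.
(Avenue, Tunnel): Driver A can switch to Highway (45 → 88). Not NE.
(Bridge, Avenue): Driver A can switch to Highway (47 → 95). Not NE.
(Bridge, Bridge): Driver A can switch to Avenue (30 → 84). Not NE.
(Bridge, Tunnel): Driver A can switch to Highway (44 → 88). Not NE.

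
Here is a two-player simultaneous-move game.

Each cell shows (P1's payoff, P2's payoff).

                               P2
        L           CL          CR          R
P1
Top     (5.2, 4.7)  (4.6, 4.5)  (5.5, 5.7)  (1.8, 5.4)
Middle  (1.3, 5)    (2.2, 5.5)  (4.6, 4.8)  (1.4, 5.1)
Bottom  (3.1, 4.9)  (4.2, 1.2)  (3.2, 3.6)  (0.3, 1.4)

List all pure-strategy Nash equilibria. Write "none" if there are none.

For each player, find the best response to each opponent profile; mutual best responses are the pure NE.
P1 against L: payoffs 5.2, 1.3, 3.1 → best response Top.
P1 against CL: payoffs 4.6, 2.2, 4.2 → best response Top.
P1 against CR: payoffs 5.5, 4.6, 3.2 → best response Top.
P1 against R: payoffs 1.8, 1.4, 0.3 → best response Top.
P2 against Top: payoffs 4.7, 4.5, 5.7, 5.4 → best response CR.
P2 against Middle: payoffs 5, 5.5, 4.8, 5.1 → best response CL.
P2 against Bottom: payoffs 4.9, 1.2, 3.6, 1.4 → best response L.
Mutual best responses: (Top, CR).

(Top, CR)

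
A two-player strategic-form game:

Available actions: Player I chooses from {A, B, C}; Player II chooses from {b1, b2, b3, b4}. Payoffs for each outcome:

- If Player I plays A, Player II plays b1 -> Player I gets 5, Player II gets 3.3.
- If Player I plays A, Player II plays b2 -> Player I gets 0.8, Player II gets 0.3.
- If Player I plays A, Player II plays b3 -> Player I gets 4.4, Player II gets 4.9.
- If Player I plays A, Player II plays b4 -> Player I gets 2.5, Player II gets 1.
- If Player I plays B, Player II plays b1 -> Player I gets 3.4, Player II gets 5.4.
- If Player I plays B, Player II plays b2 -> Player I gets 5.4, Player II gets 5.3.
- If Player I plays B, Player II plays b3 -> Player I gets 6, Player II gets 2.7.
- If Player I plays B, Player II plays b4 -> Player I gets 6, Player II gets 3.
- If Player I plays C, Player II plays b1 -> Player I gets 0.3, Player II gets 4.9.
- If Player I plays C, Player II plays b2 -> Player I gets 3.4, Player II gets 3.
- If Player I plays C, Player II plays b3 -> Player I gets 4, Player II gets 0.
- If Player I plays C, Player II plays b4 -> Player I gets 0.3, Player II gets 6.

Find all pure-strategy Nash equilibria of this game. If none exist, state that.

This game has no pure Nash equilibrium.

(A, b1): Player II can switch to b3 (3.3 → 4.9). Not NE.
(A, b2): Player I can switch to B (0.8 → 5.4). Not NE.
(A, b3): Player I can switch to B (4.4 → 6). Not NE.
(A, b4): Player I can switch to B (2.5 → 6). Not NE.
(B, b1): Player I can switch to A (3.4 → 5). Not NE.
(B, b2): Player II can switch to b1 (5.3 → 5.4). Not NE.
(B, b3): Player II can switch to b1 (2.7 → 5.4). Not NE.
(B, b4): Player II can switch to b1 (3 → 5.4). Not NE.
(C, b1): Player I can switch to A (0.3 → 5). Not NE.
(C, b2): Player I can switch to B (3.4 → 5.4). Not NE.
(C, b3): Player I can switch to A (4 → 4.4). Not NE.
(C, b4): Player I can switch to A (0.3 → 2.5). Not NE.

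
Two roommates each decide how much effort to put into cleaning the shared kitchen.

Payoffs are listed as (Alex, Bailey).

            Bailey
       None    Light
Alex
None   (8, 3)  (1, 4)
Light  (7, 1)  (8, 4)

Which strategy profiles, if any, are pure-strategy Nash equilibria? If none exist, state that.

(Light, Light)

For each strategy profile, look for a profitable unilateral deviation.
(None, None): Bailey can switch to Light (3 → 4). Not NE.
(None, Light): Alex can switch to Light (1 → 8). Not NE.
(Light, None): Alex can switch to None (7 → 8). Not NE.
(Light, Light): Alex gets 8, best alternative 1; Bailey gets 4, best alternative 1. No profitable deviation — NE.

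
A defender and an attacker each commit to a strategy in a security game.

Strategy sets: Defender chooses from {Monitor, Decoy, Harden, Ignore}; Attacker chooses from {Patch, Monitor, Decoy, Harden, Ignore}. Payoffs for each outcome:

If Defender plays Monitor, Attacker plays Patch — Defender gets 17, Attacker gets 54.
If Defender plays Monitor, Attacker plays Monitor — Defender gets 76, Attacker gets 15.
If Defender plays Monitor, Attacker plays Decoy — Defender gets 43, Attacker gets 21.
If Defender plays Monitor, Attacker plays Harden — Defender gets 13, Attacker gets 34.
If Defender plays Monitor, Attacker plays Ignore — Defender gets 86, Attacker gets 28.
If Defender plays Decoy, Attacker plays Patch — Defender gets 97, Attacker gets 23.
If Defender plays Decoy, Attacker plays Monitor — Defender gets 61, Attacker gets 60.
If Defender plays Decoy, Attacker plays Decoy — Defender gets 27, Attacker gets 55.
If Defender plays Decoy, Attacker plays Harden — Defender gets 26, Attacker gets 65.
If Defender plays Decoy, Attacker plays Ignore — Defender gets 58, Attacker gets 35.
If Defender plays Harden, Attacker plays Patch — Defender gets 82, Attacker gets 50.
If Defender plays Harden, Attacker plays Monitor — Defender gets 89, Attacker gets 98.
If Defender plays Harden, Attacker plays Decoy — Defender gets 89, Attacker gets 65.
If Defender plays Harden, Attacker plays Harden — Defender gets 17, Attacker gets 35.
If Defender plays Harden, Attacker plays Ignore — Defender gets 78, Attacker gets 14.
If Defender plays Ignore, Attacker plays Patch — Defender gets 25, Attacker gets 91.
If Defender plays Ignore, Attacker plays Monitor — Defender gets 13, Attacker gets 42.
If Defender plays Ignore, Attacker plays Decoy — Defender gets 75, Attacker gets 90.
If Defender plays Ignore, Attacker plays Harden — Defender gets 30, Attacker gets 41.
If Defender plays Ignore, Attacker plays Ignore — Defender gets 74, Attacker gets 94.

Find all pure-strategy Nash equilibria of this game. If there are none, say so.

(Monitor, Patch): Defender can switch to Decoy (17 → 97). Not NE.
(Monitor, Monitor): Defender can switch to Harden (76 → 89). Not NE.
(Monitor, Decoy): Defender can switch to Harden (43 → 89). Not NE.
(Monitor, Harden): Defender can switch to Decoy (13 → 26). Not NE.
(Monitor, Ignore): Attacker can switch to Patch (28 → 54). Not NE.
(Decoy, Patch): Attacker can switch to Monitor (23 → 60). Not NE.
(Decoy, Monitor): Defender can switch to Monitor (61 → 76). Not NE.
(Decoy, Decoy): Defender can switch to Monitor (27 → 43). Not NE.
(Harden, Monitor): Defender gets 89, best alternative 76; Attacker gets 98, best alternative 65. No profitable deviation — NE.
(The remaining 11 profiles each have a profitable deviation by the same check.)

Pure NE: (Harden, Monitor)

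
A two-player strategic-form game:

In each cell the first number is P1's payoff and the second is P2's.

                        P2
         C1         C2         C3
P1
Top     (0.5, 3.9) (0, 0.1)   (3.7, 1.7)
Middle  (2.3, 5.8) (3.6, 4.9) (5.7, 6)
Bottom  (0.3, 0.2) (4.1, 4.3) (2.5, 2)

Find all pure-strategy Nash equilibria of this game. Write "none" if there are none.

For each strategy profile, look for a profitable unilateral deviation.
(Top, C1): P1 can switch to Middle (0.5 → 2.3). Not NE.
(Top, C2): P1 can switch to Middle (0 → 3.6). Not NE.
(Top, C3): P1 can switch to Middle (3.7 → 5.7). Not NE.
(Middle, C1): P2 can switch to C3 (5.8 → 6). Not NE.
(Middle, C2): P1 can switch to Bottom (3.6 → 4.1). Not NE.
(Middle, C3): P1 gets 5.7, best alternative 3.7; P2 gets 6, best alternative 5.8. No profitable deviation — NE.
(Bottom, C1): P1 can switch to Top (0.3 → 0.5). Not NE.
(Bottom, C2): P1 gets 4.1, best alternative 3.6; P2 gets 4.3, best alternative 2. No profitable deviation — NE.
(Bottom, C3): P1 can switch to Top (2.5 → 3.7). Not NE.

The pure Nash equilibria are (Middle, C3), (Bottom, C2).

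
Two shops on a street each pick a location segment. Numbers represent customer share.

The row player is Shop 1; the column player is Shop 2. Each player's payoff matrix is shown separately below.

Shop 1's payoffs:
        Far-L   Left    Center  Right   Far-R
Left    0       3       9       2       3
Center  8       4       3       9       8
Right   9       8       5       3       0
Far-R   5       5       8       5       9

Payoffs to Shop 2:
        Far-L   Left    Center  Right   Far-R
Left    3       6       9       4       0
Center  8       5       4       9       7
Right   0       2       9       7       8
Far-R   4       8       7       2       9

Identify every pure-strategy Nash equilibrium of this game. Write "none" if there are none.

(Left, Far-L): Shop 1 can switch to Center (0 → 8). Not NE.
(Left, Left): Shop 1 can switch to Center (3 → 4). Not NE.
(Left, Center): Shop 1 gets 9, best alternative 8; Shop 2 gets 9, best alternative 6. No profitable deviation — NE.
(Left, Right): Shop 1 can switch to Center (2 → 9). Not NE.
(Left, Far-R): Shop 1 can switch to Center (3 → 8). Not NE.
(Center, Far-L): Shop 1 can switch to Right (8 → 9). Not NE.
(Center, Left): Shop 1 can switch to Right (4 → 8). Not NE.
(Center, Center): Shop 1 can switch to Left (3 → 9). Not NE.
(Center, Right): Shop 1 gets 9, best alternative 5; Shop 2 gets 9, best alternative 8. No profitable deviation — NE.
(Center, Far-R): Shop 1 can switch to Far-R (8 → 9). Not NE.
(Right, Far-L): Shop 2 can switch to Left (0 → 2). Not NE.
(Right, Left): Shop 2 can switch to Center (2 → 9). Not NE.
(Right, Center): Shop 1 can switch to Left (5 → 9). Not NE.
(Right, Right): Shop 1 can switch to Center (3 → 9). Not NE.
(Far-R, Far-R): Shop 1 gets 9, best alternative 8; Shop 2 gets 9, best alternative 8. No profitable deviation — NE.
(The remaining 5 profiles each have a profitable deviation by the same check.)

Pure-strategy Nash equilibria: (Left, Center), (Center, Right), (Far-R, Far-R)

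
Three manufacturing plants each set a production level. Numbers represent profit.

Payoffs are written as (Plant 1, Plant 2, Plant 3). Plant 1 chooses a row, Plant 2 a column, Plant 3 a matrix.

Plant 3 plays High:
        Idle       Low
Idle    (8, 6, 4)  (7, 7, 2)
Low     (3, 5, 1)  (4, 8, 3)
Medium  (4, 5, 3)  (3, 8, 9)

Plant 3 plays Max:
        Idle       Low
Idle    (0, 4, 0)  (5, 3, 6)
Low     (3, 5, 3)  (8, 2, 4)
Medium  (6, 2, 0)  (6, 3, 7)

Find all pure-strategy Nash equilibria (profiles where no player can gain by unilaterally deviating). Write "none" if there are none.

This game has no pure Nash equilibrium.

(Idle, Idle, High): Plant 2 can switch to Low (6 → 7). Not NE.
(Idle, Idle, Max): Plant 1 can switch to Low (0 → 3). Not NE.
(Idle, Low, High): Plant 3 can switch to Max (2 → 6). Not NE.
(Idle, Low, Max): Plant 1 can switch to Low (5 → 8). Not NE.
(Low, Idle, High): Plant 1 can switch to Idle (3 → 8). Not NE.
(Low, Idle, Max): Plant 1 can switch to Medium (3 → 6). Not NE.
(The remaining 6 profiles each have a profitable deviation by the same check.)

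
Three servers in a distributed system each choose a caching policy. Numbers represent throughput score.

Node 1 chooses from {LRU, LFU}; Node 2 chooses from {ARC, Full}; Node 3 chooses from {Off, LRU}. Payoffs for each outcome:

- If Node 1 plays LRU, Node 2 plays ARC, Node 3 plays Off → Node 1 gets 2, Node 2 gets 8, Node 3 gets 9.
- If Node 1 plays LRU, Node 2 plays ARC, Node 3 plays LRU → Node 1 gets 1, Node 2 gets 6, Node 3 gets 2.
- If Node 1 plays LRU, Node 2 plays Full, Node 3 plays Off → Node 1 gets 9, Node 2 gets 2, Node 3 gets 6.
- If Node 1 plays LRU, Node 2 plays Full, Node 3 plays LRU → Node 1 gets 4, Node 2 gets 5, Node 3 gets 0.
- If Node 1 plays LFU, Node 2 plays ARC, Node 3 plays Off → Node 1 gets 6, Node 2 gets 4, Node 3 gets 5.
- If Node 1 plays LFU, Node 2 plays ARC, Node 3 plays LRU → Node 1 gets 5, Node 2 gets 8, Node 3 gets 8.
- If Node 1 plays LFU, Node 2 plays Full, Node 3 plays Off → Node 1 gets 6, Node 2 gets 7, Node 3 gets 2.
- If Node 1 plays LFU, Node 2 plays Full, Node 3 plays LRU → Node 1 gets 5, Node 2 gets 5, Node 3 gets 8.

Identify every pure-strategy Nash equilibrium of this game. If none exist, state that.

Pure NE: (LFU, ARC, LRU)

For each player, find the best response to each opponent profile; mutual best responses are the pure NE.
Node 1 against (ARC, Off): payoffs 2, 6 → best response LFU.
Node 1 against (ARC, LRU): payoffs 1, 5 → best response LFU.
Node 1 against (Full, Off): payoffs 9, 6 → best response LRU.
Node 1 against (Full, LRU): payoffs 4, 5 → best response LFU.
Node 2 against (LRU, Off): payoffs 8, 2 → best response ARC.
Node 2 against (LRU, LRU): payoffs 6, 5 → best response ARC.
Node 2 against (LFU, Off): payoffs 4, 7 → best response Full.
Node 2 against (LFU, LRU): payoffs 8, 5 → best response ARC.
Node 3 against (LRU, ARC): payoffs 9, 2 → best response Off.
Node 3 against (LRU, Full): payoffs 6, 0 → best response Off.
Node 3 against (LFU, ARC): payoffs 5, 8 → best response LRU.
Node 3 against (LFU, Full): payoffs 2, 8 → best response LRU.
Mutual best responses: (LFU, ARC, LRU).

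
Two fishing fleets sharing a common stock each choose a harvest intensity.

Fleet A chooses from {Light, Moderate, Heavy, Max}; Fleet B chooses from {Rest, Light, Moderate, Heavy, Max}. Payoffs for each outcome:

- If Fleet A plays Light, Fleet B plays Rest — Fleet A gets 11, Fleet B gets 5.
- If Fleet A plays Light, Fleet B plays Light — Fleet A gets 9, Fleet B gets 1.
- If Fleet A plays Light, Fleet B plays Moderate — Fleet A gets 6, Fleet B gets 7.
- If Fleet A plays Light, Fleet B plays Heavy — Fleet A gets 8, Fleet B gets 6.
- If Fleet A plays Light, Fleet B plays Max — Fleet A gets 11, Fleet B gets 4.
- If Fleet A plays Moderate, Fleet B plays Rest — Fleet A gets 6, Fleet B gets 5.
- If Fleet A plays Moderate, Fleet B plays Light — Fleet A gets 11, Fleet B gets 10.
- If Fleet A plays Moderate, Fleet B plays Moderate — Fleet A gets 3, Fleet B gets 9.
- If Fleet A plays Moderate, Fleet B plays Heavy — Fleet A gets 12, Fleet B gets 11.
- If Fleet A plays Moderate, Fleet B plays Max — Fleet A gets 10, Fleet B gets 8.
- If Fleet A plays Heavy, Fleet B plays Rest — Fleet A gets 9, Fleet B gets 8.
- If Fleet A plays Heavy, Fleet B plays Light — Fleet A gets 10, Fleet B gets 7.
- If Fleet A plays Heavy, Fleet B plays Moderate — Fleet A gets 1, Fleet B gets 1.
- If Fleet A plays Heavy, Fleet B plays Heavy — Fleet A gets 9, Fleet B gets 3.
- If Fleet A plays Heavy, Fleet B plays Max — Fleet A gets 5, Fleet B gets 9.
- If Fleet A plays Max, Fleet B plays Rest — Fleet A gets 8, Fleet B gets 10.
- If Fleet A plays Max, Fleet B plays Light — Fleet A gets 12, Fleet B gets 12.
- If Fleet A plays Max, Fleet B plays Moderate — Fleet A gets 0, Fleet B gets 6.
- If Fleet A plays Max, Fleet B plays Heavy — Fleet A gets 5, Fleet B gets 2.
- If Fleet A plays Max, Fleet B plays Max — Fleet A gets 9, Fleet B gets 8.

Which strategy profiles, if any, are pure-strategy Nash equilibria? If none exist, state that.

Pure-strategy Nash equilibria: (Light, Moderate); (Moderate, Heavy); (Max, Light)

(Light, Rest): Fleet B can switch to Moderate (5 → 7). Not NE.
(Light, Light): Fleet A can switch to Moderate (9 → 11). Not NE.
(Light, Moderate): Fleet A gets 6, best alternative 3; Fleet B gets 7, best alternative 6. No profitable deviation — NE.
(Light, Heavy): Fleet A can switch to Moderate (8 → 12). Not NE.
(Light, Max): Fleet B can switch to Rest (4 → 5). Not NE.
(Moderate, Rest): Fleet A can switch to Light (6 → 11). Not NE.
(Moderate, Light): Fleet A can switch to Max (11 → 12). Not NE.
(Moderate, Moderate): Fleet A can switch to Light (3 → 6). Not NE.
(Moderate, Heavy): Fleet A gets 12, best alternative 9; Fleet B gets 11, best alternative 10. No profitable deviation — NE.
(Moderate, Max): Fleet A can switch to Light (10 → 11). Not NE.
(Max, Light): Fleet A gets 12, best alternative 11; Fleet B gets 12, best alternative 10. No profitable deviation — NE.
(The remaining 9 profiles each have a profitable deviation by the same check.)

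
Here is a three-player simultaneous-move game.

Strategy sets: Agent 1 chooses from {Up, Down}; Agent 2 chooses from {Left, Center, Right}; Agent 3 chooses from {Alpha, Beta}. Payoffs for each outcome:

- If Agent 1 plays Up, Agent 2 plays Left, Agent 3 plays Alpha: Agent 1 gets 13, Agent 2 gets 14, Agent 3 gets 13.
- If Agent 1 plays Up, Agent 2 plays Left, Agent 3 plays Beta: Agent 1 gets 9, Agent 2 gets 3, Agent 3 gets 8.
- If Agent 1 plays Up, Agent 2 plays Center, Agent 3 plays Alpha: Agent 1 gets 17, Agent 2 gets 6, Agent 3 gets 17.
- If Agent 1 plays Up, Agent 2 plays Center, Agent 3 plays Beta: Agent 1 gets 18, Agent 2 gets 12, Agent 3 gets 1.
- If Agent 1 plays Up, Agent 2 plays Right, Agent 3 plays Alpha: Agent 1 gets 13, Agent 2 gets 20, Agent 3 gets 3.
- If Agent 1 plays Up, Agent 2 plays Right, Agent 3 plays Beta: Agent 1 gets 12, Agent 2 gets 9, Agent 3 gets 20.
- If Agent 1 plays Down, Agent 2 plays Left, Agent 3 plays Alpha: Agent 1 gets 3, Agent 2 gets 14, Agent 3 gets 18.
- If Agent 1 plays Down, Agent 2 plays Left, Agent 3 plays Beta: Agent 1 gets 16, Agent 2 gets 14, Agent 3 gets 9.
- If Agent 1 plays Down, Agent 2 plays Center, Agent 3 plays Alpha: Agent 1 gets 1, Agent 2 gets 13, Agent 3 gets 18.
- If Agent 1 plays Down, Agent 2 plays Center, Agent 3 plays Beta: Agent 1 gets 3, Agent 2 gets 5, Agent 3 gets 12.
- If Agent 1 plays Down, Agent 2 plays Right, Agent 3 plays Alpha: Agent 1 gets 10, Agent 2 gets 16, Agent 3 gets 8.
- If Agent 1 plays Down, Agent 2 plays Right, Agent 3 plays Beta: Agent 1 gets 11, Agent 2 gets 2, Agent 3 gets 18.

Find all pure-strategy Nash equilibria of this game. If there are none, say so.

This game has no pure Nash equilibrium.

Agent 1 against (Left, Alpha): payoffs 13, 3 → best response Up.
Agent 1 against (Left, Beta): payoffs 9, 16 → best response Down.
Agent 1 against (Center, Alpha): payoffs 17, 1 → best response Up.
Agent 1 against (Center, Beta): payoffs 18, 3 → best response Up.
Agent 1 against (Right, Alpha): payoffs 13, 10 → best response Up.
Agent 1 against (Right, Beta): payoffs 12, 11 → best response Up.
Agent 2 against (Up, Alpha): payoffs 14, 6, 20 → best response Right.
Agent 2 against (Up, Beta): payoffs 3, 12, 9 → best response Center.
Agent 2 against (Down, Alpha): payoffs 14, 13, 16 → best response Right.
Agent 2 against (Down, Beta): payoffs 14, 5, 2 → best response Left.
Agent 3 against (Up, Left): payoffs 13, 8 → best response Alpha.
Agent 3 against (Up, Center): payoffs 17, 1 → best response Alpha.
Agent 3 against (Up, Right): payoffs 3, 20 → best response Beta.
Agent 3 against (Down, Left): payoffs 18, 9 → best response Alpha.
Agent 3 against (Down, Center): payoffs 18, 12 → best response Alpha.
Agent 3 against (Down, Right): payoffs 8, 18 → best response Beta.
No profile is a mutual best response for all players.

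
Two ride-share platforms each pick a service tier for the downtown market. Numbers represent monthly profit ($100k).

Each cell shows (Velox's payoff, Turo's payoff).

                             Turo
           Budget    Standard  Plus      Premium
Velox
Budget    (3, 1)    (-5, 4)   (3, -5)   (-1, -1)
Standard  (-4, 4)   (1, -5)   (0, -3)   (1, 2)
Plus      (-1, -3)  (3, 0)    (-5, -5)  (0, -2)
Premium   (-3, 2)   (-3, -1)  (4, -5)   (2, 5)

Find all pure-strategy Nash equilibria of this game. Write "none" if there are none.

(Plus, Standard), (Premium, Premium)

Velox against Budget: payoffs 3, -4, -1, -3 → best response Budget.
Velox against Standard: payoffs -5, 1, 3, -3 → best response Plus.
Velox against Plus: payoffs 3, 0, -5, 4 → best response Premium.
Velox against Premium: payoffs -1, 1, 0, 2 → best response Premium.
Turo against Budget: payoffs 1, 4, -5, -1 → best response Standard.
Turo against Standard: payoffs 4, -5, -3, 2 → best response Budget.
Turo against Plus: payoffs -3, 0, -5, -2 → best response Standard.
Turo against Premium: payoffs 2, -1, -5, 5 → best response Premium.
Mutual best responses: (Plus, Standard); (Premium, Premium).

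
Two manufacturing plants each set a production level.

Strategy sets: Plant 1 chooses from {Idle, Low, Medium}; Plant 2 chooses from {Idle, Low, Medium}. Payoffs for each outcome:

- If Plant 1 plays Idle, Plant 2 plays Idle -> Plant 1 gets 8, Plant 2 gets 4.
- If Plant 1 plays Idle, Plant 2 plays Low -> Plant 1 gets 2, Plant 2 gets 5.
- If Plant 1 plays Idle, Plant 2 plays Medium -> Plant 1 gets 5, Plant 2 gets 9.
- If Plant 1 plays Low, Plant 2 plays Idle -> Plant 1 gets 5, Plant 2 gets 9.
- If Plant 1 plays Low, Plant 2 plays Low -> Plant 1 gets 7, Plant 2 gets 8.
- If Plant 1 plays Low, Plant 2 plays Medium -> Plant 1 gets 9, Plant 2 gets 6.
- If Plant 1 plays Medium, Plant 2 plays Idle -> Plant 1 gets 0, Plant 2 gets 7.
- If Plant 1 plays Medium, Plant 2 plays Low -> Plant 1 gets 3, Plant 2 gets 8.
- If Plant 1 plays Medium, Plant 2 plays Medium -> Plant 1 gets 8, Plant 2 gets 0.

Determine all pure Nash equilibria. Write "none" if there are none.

Plant 1 against Idle: payoffs 8, 5, 0 → best response Idle.
Plant 1 against Low: payoffs 2, 7, 3 → best response Low.
Plant 1 against Medium: payoffs 5, 9, 8 → best response Low.
Plant 2 against Idle: payoffs 4, 5, 9 → best response Medium.
Plant 2 against Low: payoffs 9, 8, 6 → best response Idle.
Plant 2 against Medium: payoffs 7, 8, 0 → best response Low.
No profile is a mutual best response for all players.

There is no pure-strategy Nash equilibrium.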